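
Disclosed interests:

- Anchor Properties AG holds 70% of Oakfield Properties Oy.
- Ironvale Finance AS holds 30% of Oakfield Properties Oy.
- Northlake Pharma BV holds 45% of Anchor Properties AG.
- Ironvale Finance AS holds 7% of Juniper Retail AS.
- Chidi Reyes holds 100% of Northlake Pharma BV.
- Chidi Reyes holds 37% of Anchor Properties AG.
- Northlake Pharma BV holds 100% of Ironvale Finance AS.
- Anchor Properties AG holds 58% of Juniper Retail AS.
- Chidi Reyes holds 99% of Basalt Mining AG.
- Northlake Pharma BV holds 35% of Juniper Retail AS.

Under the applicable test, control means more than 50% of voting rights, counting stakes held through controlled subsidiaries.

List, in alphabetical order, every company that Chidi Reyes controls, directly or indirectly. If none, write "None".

Chidi holds 100% of Northlake, so Chidi controls Northlake.
Chidi and Northlake together hold 37% + 45% = 82% of Anchor, so Chidi controls Anchor.
Northlake holds 100% of Ironvale, so Chidi controls Ironvale.
Chidi holds 99% of Basalt, so Chidi controls Basalt.
Anchor and Ironvale together hold 70% + 30% = 100% of Oakfield, so Chidi controls Oakfield.
Northlake and Ironvale and Anchor together hold 35% + 7% + 58% = 100% of Juniper, so Chidi controls Juniper.

Anchor Properties AG, Basalt Mining AG, Ironvale Finance AS, Juniper Retail AS, Northlake Pharma BV, Oakfield Properties Oy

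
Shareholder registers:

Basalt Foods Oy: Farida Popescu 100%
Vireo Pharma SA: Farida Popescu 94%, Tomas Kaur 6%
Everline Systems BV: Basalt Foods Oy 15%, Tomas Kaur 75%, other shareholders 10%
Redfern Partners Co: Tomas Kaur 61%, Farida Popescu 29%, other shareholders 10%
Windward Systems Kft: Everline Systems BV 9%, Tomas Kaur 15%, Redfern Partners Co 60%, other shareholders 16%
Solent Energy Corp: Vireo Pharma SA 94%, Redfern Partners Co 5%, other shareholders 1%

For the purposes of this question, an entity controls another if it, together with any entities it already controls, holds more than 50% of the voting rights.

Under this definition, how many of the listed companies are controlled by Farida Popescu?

3

Farida holds 100% of Basalt, so Farida controls Basalt.
Farida holds 94% of Vireo, so Farida controls Vireo.
Vireo holds 94% of Solent, so Farida controls Solent.
No other company's threshold is met.
Farida controls 3 companies.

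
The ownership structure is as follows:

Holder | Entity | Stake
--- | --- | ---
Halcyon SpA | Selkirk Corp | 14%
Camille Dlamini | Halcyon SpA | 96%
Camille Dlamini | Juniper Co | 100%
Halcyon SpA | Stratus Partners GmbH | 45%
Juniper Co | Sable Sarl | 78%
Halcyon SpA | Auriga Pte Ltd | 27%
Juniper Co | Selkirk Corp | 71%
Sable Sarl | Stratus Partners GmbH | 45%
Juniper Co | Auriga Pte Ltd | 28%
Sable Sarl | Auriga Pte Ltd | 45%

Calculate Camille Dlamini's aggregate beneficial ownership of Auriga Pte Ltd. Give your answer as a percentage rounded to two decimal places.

89.02%

Camille reaches Auriga along 3 paths.
Via Juniper: 100% × 28% = 28%.
Via Halcyon: 96% × 27% = 25.92%.
Via Juniper → Sable: 100% × 78% × 45% = 35.1%.
Total: 28% + 25.92% + 35.1% = 89.02%.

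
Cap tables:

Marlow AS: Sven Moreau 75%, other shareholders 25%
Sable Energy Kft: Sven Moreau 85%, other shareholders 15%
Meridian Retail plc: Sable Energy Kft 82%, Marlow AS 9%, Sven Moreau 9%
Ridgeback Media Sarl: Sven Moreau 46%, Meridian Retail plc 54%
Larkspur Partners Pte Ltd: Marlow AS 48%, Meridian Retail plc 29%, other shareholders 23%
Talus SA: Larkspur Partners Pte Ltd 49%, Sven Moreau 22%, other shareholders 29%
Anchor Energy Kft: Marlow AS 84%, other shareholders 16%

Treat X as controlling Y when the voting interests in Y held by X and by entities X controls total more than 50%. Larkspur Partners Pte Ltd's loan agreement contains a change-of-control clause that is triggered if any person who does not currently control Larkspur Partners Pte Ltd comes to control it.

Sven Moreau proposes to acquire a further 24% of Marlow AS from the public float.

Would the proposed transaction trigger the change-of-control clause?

The purchase changes only Sven's holdings, so Sven is the only person who could newly come to control Larkspur.
Sven holds 85% of Sable, so Sven controls Sable.
Sven holds 75% of Marlow, so Sven controls Marlow.
Sable and Marlow and Sven together hold 82% + 9% + 9% = 100% of Meridian, so Sven controls Meridian.
Marlow and Meridian together hold 48% + 29% = 77% of Larkspur, so Sven controls Larkspur.
So Sven already controls Larkspur before the transaction.
After the purchase, Sven's direct stake in Marlow rises to 75% + 24% = 99%.
Sven controlled Larkspur already, so this is not a new person acquiring control; every other person's position is unchanged or reduced.
No new person acquires control, so the clause is not triggered.

No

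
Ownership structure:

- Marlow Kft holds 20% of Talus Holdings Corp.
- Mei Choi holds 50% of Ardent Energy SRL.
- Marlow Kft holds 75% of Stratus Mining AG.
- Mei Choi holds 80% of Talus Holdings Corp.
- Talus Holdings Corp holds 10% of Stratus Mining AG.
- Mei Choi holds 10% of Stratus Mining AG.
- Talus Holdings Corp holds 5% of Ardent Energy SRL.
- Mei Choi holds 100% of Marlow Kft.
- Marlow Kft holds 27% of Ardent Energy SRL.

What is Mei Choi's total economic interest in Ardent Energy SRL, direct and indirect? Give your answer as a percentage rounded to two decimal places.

Mei reaches Ardent along 4 paths.
Via Marlow → Talus: 100% × 20% × 5% = 1%.
Via Talus: 80% × 5% = 4%.
Via Marlow: 100% × 27% = 27%.
Direct stake: 50% = 50%.
Total: 1% + 4% + 27% + 50% = 82%.
Rounded: 82.00%.

82.00%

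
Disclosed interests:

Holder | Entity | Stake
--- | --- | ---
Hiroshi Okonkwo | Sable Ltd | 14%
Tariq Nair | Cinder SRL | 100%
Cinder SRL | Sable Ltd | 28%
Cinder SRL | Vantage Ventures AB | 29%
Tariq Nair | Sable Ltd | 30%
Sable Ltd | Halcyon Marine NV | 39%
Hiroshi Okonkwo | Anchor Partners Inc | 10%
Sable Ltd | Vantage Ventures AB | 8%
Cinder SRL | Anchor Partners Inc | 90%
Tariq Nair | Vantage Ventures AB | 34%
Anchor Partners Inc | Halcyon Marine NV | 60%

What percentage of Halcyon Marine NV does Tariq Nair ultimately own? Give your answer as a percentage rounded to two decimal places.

Tariq reaches Halcyon along 3 paths.
Via Cinder → Anchor: 100% × 90% × 60% = 54%.
Via Cinder → Sable: 100% × 28% × 39% = 10.92%.
Via Sable: 30% × 39% = 11.7%.
Total: 54% + 10.92% + 11.7% = 76.62%.

76.62%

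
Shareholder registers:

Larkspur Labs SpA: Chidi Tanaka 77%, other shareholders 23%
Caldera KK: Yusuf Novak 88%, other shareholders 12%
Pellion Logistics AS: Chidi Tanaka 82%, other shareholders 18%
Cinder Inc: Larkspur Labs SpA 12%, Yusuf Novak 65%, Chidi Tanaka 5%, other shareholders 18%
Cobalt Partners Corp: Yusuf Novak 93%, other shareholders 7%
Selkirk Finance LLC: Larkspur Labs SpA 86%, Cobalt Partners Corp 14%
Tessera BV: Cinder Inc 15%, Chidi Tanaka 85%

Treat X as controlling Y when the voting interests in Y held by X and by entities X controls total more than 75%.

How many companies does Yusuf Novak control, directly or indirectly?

2

Yusuf holds 88% of Caldera, so Yusuf controls Caldera.
Yusuf holds 93% of Cobalt, so Yusuf controls Cobalt.
No other company's threshold is met.
Yusuf controls 2 companies.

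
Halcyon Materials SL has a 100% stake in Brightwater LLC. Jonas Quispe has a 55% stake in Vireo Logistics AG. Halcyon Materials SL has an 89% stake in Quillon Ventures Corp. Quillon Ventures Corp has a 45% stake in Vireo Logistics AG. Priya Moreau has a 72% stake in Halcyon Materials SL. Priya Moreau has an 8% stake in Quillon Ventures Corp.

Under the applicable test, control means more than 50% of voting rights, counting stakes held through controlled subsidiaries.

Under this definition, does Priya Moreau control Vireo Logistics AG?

No

Priya holds 72% of Halcyon, so Priya controls Halcyon.
Halcyon and Priya together hold 89% + 8% = 97% of Quillon, so Priya controls Quillon.
Halcyon holds 100% of Brightwater, so Priya controls Brightwater.
In Vireo, Priya's side holds only 45%, not > 50%.
So Priya does not control Vireo.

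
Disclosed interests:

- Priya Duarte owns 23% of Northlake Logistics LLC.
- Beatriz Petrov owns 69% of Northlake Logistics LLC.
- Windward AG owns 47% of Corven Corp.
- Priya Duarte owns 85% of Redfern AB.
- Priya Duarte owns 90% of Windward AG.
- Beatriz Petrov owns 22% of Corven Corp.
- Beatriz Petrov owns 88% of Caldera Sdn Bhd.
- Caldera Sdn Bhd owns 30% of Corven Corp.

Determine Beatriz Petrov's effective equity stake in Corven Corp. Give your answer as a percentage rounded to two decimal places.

Beatriz reaches Corven along 2 paths.
Direct stake: 22% = 22%.
Via Caldera: 88% × 30% = 26.4%.
Total: 22% + 26.4% = 48.4%.
Rounded: 48.40%.

48.40%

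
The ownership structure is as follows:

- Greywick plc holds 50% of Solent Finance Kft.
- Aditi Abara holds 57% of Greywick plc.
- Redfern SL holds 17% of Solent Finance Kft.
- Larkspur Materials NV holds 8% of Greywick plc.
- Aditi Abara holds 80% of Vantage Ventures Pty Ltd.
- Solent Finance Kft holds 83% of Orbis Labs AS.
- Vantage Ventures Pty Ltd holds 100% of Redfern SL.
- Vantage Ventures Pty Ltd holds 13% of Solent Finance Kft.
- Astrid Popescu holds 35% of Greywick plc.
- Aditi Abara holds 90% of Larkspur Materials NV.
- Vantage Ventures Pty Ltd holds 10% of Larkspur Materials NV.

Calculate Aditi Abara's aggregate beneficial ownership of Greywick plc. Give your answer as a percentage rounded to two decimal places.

Aditi reaches Greywick along 3 paths.
Direct stake: 57% = 57%.
Via Larkspur: 90% × 8% = 7.2%.
Via Vantage → Larkspur: 80% × 10% × 8% = 0.64%.
Total: 57% + 7.2% + 0.64% = 64.84%.

64.84%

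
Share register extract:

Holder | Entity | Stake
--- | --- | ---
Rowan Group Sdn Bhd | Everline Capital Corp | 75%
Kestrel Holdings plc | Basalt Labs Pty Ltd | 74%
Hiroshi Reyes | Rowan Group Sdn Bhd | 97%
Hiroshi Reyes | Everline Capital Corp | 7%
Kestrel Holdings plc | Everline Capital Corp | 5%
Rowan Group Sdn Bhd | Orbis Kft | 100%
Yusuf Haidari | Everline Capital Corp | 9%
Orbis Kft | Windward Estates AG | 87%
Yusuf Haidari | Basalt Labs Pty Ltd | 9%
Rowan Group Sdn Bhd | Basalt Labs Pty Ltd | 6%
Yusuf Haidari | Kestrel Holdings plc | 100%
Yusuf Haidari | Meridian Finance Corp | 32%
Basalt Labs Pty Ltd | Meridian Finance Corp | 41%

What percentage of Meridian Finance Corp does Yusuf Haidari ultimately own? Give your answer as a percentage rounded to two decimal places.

Yusuf reaches Meridian along 3 paths.
Direct stake: 32% = 32%.
Via Kestrel → Basalt: 100% × 74% × 41% = 30.34%.
Via Basalt: 9% × 41% = 3.69%.
Total: 32% + 30.34% + 3.69% = 66.03%.

66.03%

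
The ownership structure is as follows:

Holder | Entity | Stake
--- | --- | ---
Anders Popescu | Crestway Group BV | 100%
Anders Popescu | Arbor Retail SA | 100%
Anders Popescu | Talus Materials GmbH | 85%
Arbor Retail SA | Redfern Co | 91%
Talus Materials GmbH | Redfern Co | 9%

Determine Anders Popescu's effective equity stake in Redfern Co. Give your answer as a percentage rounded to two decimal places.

Anders reaches Redfern along 2 paths.
Via Arbor: 100% × 91% = 91%.
Via Talus: 85% × 9% = 7.65%.
Total: 91% + 7.65% = 98.65%.

98.65%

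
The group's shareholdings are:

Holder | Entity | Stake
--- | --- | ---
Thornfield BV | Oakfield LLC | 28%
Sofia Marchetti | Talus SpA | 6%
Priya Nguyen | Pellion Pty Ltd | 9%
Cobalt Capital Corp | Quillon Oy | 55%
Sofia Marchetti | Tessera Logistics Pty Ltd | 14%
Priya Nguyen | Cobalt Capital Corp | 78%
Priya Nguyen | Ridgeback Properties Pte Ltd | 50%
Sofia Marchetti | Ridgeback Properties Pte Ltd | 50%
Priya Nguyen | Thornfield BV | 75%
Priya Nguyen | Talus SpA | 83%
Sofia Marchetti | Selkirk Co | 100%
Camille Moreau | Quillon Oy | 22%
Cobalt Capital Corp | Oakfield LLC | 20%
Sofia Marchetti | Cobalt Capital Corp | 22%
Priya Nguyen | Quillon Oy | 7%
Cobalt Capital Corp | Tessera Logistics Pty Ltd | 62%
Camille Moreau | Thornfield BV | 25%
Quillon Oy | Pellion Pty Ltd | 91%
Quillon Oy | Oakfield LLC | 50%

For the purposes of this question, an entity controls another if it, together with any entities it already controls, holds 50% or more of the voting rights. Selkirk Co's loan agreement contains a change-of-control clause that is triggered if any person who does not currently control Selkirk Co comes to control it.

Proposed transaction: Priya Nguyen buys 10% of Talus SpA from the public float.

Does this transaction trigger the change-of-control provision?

The purchase changes only Priya's holdings, so Priya is the only person who could newly come to control Selkirk.
Priya holds 75% of Thornfield, so Priya controls Thornfield.
Priya holds 78% of Cobalt, so Priya controls Cobalt.
Priya holds 83% of Talus, so Priya controls Talus.
Cobalt holds 62% of Tessera, so Priya controls Tessera.
Cobalt and Priya together hold 55% + 7% = 62% of Quillon, so Priya controls Quillon.
Cobalt and Quillon and Thornfield together hold 20% + 50% + 28% = 98% of Oakfield, so Priya controls Oakfield.
Priya holds 50% of Ridgeback, so Priya controls Ridgeback.
Quillon and Priya together hold 91% + 9% = 100% of Pellion, so Priya controls Pellion.
Neither Priya nor any entity Priya controls holds any voting interest in Selkirk.
So before the transaction, Priya does not control Selkirk.
After the purchase, Priya's direct stake in Talus rises to 83% + 10% = 93%.
Priya holds 93% of Talus, so Priya controls Talus.
After the transaction, neither Priya nor any entity Priya controls holds a voting interest in Selkirk, so Priya still does not control it.
No new person acquires control, so the clause is not triggered.

No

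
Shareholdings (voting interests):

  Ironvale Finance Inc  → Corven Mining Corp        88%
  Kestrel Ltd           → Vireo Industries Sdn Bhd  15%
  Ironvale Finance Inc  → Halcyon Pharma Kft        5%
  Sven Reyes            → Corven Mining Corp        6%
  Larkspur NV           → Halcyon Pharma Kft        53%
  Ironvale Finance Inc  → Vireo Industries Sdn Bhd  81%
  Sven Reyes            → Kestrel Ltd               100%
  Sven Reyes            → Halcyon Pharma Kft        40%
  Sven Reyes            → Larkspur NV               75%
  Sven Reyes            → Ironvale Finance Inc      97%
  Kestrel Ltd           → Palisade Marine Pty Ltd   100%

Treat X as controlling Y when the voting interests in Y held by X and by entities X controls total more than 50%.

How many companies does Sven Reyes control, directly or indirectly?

Sven holds 75% of Larkspur, so Sven controls Larkspur.
Sven holds 97% of Ironvale, so Sven controls Ironvale.
Ironvale and Larkspur and Sven together hold 5% + 53% + 40% = 98% of Halcyon, so Sven controls Halcyon.
Sven holds 100% of Kestrel, so Sven controls Kestrel.
Kestrel holds 100% of Palisade, so Sven controls Palisade.
Sven and Ironvale together hold 6% + 88% = 94% of Corven, so Sven controls Corven.
Ironvale and Kestrel together hold 81% + 15% = 96% of Vireo, so Sven controls Vireo.
Sven controls 7 companies.

7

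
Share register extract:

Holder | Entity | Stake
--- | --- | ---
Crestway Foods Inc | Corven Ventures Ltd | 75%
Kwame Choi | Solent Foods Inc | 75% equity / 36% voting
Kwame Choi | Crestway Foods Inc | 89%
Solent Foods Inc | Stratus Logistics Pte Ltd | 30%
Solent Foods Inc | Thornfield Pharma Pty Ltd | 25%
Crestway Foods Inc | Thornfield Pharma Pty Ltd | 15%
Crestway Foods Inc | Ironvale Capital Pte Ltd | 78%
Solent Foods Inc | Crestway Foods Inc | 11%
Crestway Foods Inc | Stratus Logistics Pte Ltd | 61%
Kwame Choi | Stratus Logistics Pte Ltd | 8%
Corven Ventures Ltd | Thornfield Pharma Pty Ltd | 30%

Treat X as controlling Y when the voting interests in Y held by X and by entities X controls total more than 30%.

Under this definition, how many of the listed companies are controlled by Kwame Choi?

Kwame holds 36% of Solent, so Kwame controls Solent.
Kwame and Solent together hold 89% + 11% = 100% of Crestway, so Kwame controls Crestway.
Crestway holds 75% of Corven, so Kwame controls Corven.
Kwame and Solent and Crestway together hold 8% + 30% + 61% = 99% of Stratus, so Kwame controls Stratus.
Corven and Crestway and Solent together hold 30% + 15% + 25% = 70% of Thornfield, so Kwame controls Thornfield.
Crestway holds 78% of Ironvale, so Kwame controls Ironvale.
Kwame controls 6 companies.

6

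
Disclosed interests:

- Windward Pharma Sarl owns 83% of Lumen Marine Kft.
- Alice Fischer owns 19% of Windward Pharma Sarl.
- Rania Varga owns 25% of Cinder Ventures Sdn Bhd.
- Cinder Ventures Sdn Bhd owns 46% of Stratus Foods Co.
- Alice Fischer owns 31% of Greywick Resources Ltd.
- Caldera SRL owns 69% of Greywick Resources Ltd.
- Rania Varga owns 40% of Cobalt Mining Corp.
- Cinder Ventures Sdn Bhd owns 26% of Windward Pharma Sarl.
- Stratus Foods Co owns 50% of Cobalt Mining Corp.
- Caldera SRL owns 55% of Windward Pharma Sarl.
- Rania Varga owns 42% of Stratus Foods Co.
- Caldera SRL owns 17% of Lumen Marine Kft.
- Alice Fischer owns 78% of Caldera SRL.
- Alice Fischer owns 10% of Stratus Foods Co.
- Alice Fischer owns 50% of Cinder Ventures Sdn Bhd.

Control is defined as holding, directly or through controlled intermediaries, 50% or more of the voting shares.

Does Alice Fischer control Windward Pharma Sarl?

Yes

Alice holds 78% of Caldera, so Alice controls Caldera.
Alice holds 50% of Cinder, so Alice controls Cinder.
Alice and Caldera and Cinder together hold 19% + 55% + 26% = 100% of Windward, so Alice controls Windward.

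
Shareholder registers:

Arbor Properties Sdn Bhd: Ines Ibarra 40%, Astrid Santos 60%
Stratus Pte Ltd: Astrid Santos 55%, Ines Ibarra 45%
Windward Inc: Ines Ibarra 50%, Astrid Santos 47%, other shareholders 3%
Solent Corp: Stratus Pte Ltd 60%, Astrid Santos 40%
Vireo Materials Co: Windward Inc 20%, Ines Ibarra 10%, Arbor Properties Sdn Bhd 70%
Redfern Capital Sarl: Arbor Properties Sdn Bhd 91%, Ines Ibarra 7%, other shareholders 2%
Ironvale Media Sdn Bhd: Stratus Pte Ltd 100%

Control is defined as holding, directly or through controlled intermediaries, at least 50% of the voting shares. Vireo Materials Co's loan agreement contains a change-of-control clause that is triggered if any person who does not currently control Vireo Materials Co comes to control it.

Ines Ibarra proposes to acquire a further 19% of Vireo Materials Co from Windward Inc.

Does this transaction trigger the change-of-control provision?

No

The purchase adds only to Ines's holdings (Windward's stake shrinks), so Ines is the only person who could newly come to control Vireo.
Ines holds 50% of Windward, so Ines controls Windward.
In Vireo, Ines's side holds only 20% + 10% = 30%, not ≥ 50%.
So before the transaction, Ines does not control Vireo.
After the purchase, Ines's direct stake in Vireo rises to 10% + 19% = 29%, and Windward's stake falls to 1%.
After the transaction, Ines's side holds 1% + 29% = 30% of Vireo, not ≥ 50%, so Ines still does not control Vireo.
No new person acquires control, so the clause is not triggered.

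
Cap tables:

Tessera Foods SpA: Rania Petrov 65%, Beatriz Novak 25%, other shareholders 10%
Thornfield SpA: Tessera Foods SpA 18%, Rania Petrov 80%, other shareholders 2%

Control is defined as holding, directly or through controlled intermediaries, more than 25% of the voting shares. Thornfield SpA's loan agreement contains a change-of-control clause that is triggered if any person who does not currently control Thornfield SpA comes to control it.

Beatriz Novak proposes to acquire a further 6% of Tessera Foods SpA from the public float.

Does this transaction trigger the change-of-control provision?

The purchase changes only Beatriz's holdings, so Beatriz is the only person who could newly come to control Thornfield.
Beatriz's largest direct stake is 25% in Tessera, which does not meet the threshold, so Beatriz controls no company.
Neither Beatriz nor any entity Beatriz controls holds any voting interest in Thornfield.
So before the transaction, Beatriz does not control Thornfield.
After the purchase, Beatriz's direct stake in Tessera rises to 25% + 6% = 31%.
Beatriz holds 31% of Tessera, so Beatriz controls Tessera.
After the transaction, Beatriz's side holds 18% of Thornfield, not > 25%, so Beatriz still does not control Thornfield.
No new person acquires control, so the clause is not triggered.

No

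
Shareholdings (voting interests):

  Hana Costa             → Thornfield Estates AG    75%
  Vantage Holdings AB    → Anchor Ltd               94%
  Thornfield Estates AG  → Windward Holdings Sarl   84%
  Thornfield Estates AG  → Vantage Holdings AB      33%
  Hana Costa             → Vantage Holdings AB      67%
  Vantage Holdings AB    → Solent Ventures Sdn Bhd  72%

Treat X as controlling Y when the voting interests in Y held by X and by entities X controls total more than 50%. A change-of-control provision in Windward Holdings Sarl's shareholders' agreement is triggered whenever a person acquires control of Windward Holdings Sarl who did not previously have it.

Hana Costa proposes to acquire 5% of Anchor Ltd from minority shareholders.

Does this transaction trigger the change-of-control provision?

No

The purchase changes only Hana's holdings, so Hana is the only person who could newly come to control Windward.
Hana holds 75% of Thornfield, so Hana controls Thornfield.
Thornfield holds 84% of Windward, so Hana controls Windward.
So Hana already controls Windward before the transaction.
After the purchase, Hana holds 5% of Anchor directly.
Hana controlled Windward already, so this is not a new person acquiring control; every other person's position is unchanged or reduced.
No new person acquires control, so the clause is not triggered.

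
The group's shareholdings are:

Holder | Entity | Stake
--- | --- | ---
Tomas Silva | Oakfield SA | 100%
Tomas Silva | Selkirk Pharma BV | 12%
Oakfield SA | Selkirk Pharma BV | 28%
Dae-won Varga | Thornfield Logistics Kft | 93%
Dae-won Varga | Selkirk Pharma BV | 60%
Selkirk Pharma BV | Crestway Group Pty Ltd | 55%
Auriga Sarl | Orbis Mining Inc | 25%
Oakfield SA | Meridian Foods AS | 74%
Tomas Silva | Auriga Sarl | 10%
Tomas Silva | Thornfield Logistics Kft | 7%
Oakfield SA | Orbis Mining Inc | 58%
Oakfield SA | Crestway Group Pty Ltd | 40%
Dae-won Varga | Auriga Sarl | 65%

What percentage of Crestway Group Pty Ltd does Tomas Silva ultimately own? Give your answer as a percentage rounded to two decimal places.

Tomas reaches Crestway along 3 paths.
Via Oakfield → Selkirk: 100% × 28% × 55% = 15.4%.
Via Selkirk: 12% × 55% = 6.6%.
Via Oakfield: 100% × 40% = 40%.
Total: 15.4% + 6.6% + 40% = 62%.
Rounded: 62.00%.

62.00%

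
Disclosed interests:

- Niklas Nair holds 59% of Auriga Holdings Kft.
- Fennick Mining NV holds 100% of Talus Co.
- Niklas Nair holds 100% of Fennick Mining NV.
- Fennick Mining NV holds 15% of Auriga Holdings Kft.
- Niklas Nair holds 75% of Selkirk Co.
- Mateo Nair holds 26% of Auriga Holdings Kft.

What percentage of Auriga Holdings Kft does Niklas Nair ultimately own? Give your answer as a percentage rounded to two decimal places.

Niklas reaches Auriga along 2 paths.
Direct stake: 59% = 59%.
Via Fennick: 100% × 15% = 15%.
Total: 59% + 15% = 74%.
Rounded: 74.00%.

74.00%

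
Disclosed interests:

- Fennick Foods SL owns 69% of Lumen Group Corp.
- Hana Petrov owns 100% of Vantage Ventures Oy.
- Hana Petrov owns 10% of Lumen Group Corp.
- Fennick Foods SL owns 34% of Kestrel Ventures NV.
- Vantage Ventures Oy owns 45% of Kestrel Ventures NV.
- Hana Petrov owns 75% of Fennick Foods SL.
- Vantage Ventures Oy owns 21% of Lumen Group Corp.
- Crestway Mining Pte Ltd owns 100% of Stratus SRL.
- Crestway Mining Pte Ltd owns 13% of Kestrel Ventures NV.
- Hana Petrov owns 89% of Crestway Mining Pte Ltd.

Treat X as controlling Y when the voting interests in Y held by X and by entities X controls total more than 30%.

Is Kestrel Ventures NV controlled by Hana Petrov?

Hana holds 89% of Crestway, so Hana controls Crestway.
Hana holds 100% of Vantage, so Hana controls Vantage.
Hana holds 75% of Fennick, so Hana controls Fennick.
Vantage and Fennick and Crestway together hold 45% + 34% + 13% = 92% of Kestrel, so Hana controls Kestrel.

Yes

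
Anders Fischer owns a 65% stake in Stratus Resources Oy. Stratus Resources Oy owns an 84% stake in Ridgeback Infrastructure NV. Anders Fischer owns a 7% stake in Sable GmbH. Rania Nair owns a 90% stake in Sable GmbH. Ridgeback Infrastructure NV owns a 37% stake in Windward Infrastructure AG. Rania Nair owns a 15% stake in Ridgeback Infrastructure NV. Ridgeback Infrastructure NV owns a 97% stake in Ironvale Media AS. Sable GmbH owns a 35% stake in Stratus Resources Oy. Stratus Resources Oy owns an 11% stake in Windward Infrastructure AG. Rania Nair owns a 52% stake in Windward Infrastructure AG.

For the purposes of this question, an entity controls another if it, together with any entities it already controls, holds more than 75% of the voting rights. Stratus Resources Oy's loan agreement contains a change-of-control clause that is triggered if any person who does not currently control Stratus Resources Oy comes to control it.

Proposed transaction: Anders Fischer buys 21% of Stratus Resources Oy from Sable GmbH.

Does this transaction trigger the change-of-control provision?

Yes

The purchase adds only to Anders's holdings (Sable's stake shrinks), so Anders is the only person who could newly come to control Stratus.
Anders's largest direct stake is 65% in Stratus, which does not meet the threshold, so Anders controls no company.
In Stratus, Anders's side holds only 65%, not > 75%.
So before the transaction, Anders does not control Stratus.
After the purchase, Anders's direct stake in Stratus rises to 65% + 21% = 86%, and Sable's stake falls to 14%.
Anders holds 86% of Stratus, so Anders controls Stratus.
Anders did not control Stratus before and does after, so the clause is triggered.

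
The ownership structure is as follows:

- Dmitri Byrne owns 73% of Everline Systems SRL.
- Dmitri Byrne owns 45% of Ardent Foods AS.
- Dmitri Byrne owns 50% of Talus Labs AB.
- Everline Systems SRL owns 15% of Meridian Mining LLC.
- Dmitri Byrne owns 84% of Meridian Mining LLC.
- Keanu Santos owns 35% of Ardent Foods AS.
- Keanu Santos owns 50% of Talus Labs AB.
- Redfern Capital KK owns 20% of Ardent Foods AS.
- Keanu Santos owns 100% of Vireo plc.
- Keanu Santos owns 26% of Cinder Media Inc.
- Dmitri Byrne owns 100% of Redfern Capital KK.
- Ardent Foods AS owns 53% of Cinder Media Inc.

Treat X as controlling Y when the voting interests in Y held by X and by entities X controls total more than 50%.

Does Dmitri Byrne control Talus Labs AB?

No

Dmitri holds 100% of Redfern, so Dmitri controls Redfern.
Dmitri holds 73% of Everline, so Dmitri controls Everline.
Everline and Dmitri together hold 15% + 84% = 99% of Meridian, so Dmitri controls Meridian.
Dmitri and Redfern together hold 45% + 20% = 65% of Ardent, so Dmitri controls Ardent.
Ardent holds 53% of Cinder, so Dmitri controls Cinder.
In Talus, Dmitri's side holds only 50%, not > 50%.
So Dmitri does not control Talus.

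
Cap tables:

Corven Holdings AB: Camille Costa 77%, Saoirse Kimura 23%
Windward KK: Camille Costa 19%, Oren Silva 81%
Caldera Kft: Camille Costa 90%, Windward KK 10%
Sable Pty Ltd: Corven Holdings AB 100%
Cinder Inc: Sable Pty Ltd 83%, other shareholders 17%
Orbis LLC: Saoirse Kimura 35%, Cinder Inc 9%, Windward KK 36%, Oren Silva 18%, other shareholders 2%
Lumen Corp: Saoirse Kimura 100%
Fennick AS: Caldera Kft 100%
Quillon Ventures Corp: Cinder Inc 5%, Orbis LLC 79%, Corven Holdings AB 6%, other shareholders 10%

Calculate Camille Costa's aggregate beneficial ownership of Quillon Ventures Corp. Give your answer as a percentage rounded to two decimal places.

Camille reaches Quillon along 4 paths.
Via Corven → Sable → Cinder: 77% × 100% × 83% × 5% = 3.1955%.
Via Corven → Sable → Cinder → Orbis: 77% × 100% × 83% × 9% × 79% = 4.544001%.
Via Windward → Orbis: 19% × 36% × 79% = 5.4036%.
Via Corven: 77% × 6% = 4.62%.
Total: 3.1955% + 4.544001% + 5.4036% + 4.62% = 17.763101%.
Rounded: 17.76%.

17.76%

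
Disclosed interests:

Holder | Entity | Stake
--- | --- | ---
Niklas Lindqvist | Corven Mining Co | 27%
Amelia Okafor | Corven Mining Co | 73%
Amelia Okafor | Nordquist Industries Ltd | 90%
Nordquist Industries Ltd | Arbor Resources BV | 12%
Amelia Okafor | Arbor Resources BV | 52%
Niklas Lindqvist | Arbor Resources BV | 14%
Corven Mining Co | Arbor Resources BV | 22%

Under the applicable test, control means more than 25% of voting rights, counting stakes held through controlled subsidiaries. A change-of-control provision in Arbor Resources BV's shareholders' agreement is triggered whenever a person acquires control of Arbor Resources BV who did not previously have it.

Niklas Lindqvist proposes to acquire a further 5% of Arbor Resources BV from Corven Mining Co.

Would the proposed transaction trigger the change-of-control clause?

The purchase adds only to Niklas's holdings (Corven's stake shrinks), so Niklas is the only person who could newly come to control Arbor.
Niklas holds 27% of Corven, so Niklas controls Corven.
Niklas and Corven together hold 14% + 22% = 36% of Arbor, so Niklas controls Arbor.
So Niklas already controls Arbor before the transaction.
After the purchase, Niklas's direct stake in Arbor rises to 14% + 5% = 19%, and Corven's stake falls to 17%.
Niklas controlled Arbor already, so this is not a new person acquiring control; every other person's position is unchanged or reduced.
No new person acquires control, so the clause is not triggered.

No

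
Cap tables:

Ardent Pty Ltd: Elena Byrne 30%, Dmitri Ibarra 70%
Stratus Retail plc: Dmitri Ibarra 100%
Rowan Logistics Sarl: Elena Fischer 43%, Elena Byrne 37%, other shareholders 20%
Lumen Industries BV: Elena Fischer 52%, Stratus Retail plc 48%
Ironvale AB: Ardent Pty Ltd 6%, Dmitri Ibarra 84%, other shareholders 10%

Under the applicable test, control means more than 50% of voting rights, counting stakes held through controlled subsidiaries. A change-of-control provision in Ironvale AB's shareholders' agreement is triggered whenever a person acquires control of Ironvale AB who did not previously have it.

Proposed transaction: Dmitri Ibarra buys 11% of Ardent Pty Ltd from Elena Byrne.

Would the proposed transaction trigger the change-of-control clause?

No

The purchase adds only to Dmitri's holdings (Elena Byrne's stake shrinks), so Dmitri is the only person who could newly come to control Ironvale.
Dmitri holds 70% of Ardent, so Dmitri controls Ardent.
Ardent and Dmitri together hold 6% + 84% = 90% of Ironvale, so Dmitri controls Ironvale.
So Dmitri already controls Ironvale before the transaction.
After the purchase, Dmitri's direct stake in Ardent rises to 70% + 11% = 81%, and Elena Byrne's stake falls to 19%.
Dmitri controlled Ironvale already, so this is not a new person acquiring control; every other person's position is unchanged or reduced.
No new person acquires control, so the clause is not triggered.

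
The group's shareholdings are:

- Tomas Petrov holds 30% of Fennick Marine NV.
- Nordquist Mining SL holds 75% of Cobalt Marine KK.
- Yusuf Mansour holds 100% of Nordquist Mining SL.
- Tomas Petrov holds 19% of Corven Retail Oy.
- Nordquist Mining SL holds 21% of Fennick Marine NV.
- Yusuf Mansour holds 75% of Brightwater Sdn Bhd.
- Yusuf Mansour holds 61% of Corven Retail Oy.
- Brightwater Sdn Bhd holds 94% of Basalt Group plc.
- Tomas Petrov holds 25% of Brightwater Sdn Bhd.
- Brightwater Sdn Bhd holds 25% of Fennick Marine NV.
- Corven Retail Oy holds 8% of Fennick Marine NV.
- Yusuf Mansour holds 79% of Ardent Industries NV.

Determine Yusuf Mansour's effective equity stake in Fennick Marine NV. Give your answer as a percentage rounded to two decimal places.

Yusuf reaches Fennick along 3 paths.
Via Nordquist: 100% × 21% = 21%.
Via Brightwater: 75% × 25% = 18.75%.
Via Corven: 61% × 8% = 4.88%.
Total: 21% + 18.75% + 4.88% = 44.63%.

44.63%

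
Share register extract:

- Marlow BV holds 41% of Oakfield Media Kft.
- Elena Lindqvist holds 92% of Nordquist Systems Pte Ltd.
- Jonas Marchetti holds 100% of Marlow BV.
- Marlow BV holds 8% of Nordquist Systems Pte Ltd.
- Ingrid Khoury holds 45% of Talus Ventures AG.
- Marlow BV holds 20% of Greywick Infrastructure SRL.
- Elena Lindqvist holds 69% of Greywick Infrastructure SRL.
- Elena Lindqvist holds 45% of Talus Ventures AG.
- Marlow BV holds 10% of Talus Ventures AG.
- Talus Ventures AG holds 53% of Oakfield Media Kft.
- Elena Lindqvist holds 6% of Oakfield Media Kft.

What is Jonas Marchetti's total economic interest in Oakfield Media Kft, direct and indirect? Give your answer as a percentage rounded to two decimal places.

Jonas reaches Oakfield along 2 paths.
Via Marlow → Talus: 100% × 10% × 53% = 5.3%.
Via Marlow: 100% × 41% = 41%.
Total: 5.3% + 41% = 46.3%.
Rounded: 46.30%.

46.30%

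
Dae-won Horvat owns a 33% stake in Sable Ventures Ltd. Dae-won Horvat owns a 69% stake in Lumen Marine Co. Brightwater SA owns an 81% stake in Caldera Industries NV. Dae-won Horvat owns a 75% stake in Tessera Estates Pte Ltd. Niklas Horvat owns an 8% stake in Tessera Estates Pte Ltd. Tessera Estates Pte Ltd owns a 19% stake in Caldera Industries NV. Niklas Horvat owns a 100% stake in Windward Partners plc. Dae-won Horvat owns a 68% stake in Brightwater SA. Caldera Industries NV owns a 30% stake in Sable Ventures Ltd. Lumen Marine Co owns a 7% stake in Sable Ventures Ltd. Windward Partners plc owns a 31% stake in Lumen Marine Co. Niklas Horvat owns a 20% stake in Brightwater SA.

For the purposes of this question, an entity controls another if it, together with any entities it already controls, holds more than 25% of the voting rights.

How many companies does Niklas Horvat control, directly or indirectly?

2

Niklas holds 100% of Windward, so Niklas controls Windward.
Windward holds 31% of Lumen, so Niklas controls Lumen.
No other company's threshold is met.
Niklas controls 2 companies.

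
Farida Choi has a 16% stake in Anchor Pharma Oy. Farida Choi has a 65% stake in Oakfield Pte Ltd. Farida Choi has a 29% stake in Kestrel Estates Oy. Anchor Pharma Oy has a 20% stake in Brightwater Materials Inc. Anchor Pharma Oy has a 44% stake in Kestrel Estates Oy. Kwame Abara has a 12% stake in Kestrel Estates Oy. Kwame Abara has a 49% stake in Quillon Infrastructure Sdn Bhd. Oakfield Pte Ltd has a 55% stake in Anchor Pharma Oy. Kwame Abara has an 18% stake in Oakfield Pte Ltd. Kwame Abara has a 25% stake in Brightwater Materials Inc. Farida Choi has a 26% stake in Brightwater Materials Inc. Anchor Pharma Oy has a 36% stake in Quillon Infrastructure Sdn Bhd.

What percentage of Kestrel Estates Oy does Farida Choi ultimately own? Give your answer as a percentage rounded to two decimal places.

Farida reaches Kestrel along 3 paths.
Via Anchor: 16% × 44% = 7.04%.
Via Oakfield → Anchor: 65% × 55% × 44% = 15.73%.
Direct stake: 29% = 29%.
Total: 7.04% + 15.73% + 29% = 51.77%.

51.77%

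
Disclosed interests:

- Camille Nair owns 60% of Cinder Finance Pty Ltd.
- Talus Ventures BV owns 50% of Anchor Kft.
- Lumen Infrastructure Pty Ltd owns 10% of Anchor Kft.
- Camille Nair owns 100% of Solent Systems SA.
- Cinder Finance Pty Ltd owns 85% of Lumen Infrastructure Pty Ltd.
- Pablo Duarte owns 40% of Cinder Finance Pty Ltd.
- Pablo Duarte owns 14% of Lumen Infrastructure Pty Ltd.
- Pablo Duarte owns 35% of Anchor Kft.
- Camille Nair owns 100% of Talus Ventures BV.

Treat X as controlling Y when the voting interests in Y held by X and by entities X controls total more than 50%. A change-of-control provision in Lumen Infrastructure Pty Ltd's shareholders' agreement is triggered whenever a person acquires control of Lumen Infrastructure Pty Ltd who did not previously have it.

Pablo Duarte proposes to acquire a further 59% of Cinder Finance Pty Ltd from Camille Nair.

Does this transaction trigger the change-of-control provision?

The purchase adds only to Pablo's holdings (Camille's stake shrinks), so Pablo is the only person who could newly come to control Lumen.
Pablo's largest direct stake is 40% in Cinder, which does not meet the threshold, so Pablo controls no company.
In Lumen, Pablo's side holds only 14%, not > 50%.
So before the transaction, Pablo does not control Lumen.
After the purchase, Pablo's direct stake in Cinder rises to 40% + 59% = 99%, and Camille's stake falls to 1%.
Pablo holds 99% of Cinder, so Pablo controls Cinder.
Cinder and Pablo together hold 85% + 14% = 99% of Lumen, so Pablo controls Lumen.
Pablo did not control Lumen before and does after, so the clause is triggered.

Yes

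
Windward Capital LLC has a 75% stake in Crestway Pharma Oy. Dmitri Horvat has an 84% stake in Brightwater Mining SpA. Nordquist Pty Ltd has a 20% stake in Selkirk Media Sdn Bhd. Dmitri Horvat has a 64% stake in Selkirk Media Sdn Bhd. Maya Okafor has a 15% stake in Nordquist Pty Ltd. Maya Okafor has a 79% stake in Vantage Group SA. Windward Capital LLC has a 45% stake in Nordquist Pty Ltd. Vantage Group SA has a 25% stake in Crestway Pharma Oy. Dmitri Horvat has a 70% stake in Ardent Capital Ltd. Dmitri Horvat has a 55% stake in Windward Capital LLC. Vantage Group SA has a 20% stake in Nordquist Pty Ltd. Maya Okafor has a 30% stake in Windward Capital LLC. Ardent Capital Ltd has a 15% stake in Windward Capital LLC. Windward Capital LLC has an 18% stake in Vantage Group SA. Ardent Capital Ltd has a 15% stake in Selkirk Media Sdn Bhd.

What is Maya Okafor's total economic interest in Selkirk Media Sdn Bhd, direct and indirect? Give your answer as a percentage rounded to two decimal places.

9.08%

Maya reaches Selkirk along 4 paths.
Via Nordquist: 15% × 20% = 3%.
Via Windward → Nordquist: 30% × 45% × 20% = 2.7%.
Via Windward → Vantage → Nordquist: 30% × 18% × 20% × 20% = 0.216%.
Via Vantage → Nordquist: 79% × 20% × 20% = 3.16%.
Total: 3% + 2.7% + 0.216% + 3.16% = 9.076%.
Rounded: 9.08%.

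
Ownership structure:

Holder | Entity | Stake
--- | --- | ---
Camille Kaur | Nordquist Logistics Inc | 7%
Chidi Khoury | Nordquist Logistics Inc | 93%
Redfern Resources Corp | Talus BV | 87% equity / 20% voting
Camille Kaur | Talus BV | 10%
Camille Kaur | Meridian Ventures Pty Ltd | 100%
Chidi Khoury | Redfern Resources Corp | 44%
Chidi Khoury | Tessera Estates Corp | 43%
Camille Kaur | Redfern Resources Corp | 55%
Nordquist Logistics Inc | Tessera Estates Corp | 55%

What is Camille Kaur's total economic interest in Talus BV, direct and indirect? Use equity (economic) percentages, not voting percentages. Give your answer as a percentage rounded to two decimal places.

Camille reaches Talus along 2 paths.
Direct stake: 10% = 10%.
Via Redfern: 55% × 87% = 47.85%.
Total: 10% + 47.85% = 57.85%.

57.85%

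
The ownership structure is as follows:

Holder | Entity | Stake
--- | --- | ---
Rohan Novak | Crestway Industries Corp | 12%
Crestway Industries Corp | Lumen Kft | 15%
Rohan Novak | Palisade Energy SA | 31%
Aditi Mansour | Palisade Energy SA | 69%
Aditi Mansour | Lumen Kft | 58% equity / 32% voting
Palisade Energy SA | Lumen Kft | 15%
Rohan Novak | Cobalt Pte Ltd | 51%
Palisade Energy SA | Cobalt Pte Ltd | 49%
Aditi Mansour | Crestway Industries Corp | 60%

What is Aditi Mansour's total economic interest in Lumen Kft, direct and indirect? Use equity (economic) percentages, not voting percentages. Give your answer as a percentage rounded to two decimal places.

Aditi reaches Lumen along 3 paths.
Direct stake: 58% = 58%.
Via Crestway: 60% × 15% = 9%.
Via Palisade: 69% × 15% = 10.35%.
Total: 58% + 9% + 10.35% = 77.35%.

77.35%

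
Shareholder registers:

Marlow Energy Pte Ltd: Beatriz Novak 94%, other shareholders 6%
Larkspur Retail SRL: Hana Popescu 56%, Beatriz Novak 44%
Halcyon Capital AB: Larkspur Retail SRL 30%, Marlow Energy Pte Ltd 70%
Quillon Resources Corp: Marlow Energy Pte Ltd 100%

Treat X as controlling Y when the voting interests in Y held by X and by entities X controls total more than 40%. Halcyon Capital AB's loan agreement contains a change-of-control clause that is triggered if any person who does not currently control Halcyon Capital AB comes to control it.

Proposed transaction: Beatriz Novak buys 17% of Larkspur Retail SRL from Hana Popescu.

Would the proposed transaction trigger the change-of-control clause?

The purchase adds only to Beatriz's holdings (Hana's stake shrinks), so Beatriz is the only person who could newly come to control Halcyon.
Beatriz holds 44% of Larkspur, so Beatriz controls Larkspur.
Beatriz holds 94% of Marlow, so Beatriz controls Marlow.
Larkspur and Marlow together hold 30% + 70% = 100% of Halcyon, so Beatriz controls Halcyon.
So Beatriz already controls Halcyon before the transaction.
After the purchase, Beatriz's direct stake in Larkspur rises to 44% + 17% = 61%, and Hana's stake falls to 39%.
Beatriz controlled Halcyon already, so this is not a new person acquiring control; every other person's position is unchanged or reduced.
No new person acquires control, so the clause is not triggered.

No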